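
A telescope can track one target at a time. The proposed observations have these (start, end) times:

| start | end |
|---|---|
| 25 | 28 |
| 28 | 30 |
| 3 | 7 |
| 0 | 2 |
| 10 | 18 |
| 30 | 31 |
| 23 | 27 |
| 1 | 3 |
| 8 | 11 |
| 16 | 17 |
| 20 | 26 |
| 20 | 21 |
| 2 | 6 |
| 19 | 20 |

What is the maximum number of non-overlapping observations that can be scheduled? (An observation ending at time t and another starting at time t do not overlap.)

By end time: (0,2), (1,3), (2,6), (3,7), (8,11), (16,17), (10,18), (19,20), (20,21), (20,26), (23,27), (25,28), (28,30), (30,31).
Pick (0,2); next start ≥ 2 → (2,6); next start ≥ 6 → (8,11); next start ≥ 11 → (16,17); next start ≥ 17 → (19,20); next start ≥ 20 → (20,21); next start ≥ 21 → (23,27); next start ≥ 27 → (28,30); next start ≥ 30 → (30,31).
Selected 9 observations.

9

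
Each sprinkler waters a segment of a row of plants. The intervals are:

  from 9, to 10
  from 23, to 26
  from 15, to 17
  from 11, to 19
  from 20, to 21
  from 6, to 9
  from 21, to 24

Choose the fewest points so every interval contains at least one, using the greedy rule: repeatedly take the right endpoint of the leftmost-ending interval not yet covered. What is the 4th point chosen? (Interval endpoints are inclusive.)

Process intervals by earliest right end; each time one isn't hit yet, stab at its right endpoint.
Sorted: [6,9] [9,10] [15,17] [11,19] [20,21] [21,24] [23,26]
{[6,9],[9,10]} hit by 9; {[15,17],[11,19]} hit by 17; {[20,21],[21,24]} hit by 21; {[23,26]} hit by 26.
Points: 9, 17, 21, 26 (4 total).

26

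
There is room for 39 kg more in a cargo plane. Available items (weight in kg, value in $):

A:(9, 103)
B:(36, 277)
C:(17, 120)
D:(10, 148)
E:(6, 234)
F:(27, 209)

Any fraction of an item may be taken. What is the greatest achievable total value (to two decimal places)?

Sort by value per unit weight and fill in that order.
Ratios (sorted): E 39.00, D 14.80, A 11.44, F 7.74, B 7.69, C 7.06
take E (6 @ 234); take D (10 @ 148); take A (9 @ 103); take 14/27 of F → 108.37. Capacity used 39/39.
Total value = 593.37

593.37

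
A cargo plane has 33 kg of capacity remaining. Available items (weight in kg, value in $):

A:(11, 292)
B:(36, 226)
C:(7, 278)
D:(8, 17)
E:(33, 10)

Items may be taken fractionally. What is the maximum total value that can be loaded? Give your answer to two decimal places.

664.17

Greedy by value/weight ratio, highest first.
Ratios (sorted): C 39.71, A 26.55, B 6.28, D 2.12, E 0.30
take C (7 @ 278); take A (11 @ 292); take 15/36 of B → 94.17. Capacity used 33/33.
Total value = 664.17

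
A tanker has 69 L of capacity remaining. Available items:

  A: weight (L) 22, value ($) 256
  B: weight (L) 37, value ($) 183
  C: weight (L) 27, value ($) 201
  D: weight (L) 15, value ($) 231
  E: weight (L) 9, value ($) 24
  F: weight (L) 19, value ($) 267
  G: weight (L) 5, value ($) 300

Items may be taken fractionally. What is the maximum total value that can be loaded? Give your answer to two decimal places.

Ratios (sorted): G 60.00, D 15.40, F 14.05, A 11.64, C 7.44, B 4.95, E 2.67
take G (5 @ 300); take D (15 @ 231); take F (19 @ 267); take A (22 @ 256); take 8/27 of C → 59.56. Capacity used 69/69.
Total value = 1113.56

1113.56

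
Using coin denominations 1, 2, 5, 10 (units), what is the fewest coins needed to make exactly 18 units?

Use the largest denomination that fits, subtract, and repeat.
18 = 1×10 + 1×5 + 1×2 + 1×1
Total coins = 1 + 1 + 1 + 1 = 4

4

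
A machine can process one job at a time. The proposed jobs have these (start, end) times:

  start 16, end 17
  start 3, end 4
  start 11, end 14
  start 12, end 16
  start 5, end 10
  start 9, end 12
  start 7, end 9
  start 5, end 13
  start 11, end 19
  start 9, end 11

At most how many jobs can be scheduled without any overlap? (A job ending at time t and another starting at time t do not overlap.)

5

Greedy by earliest finish: after sorting by end time, pick each interval compatible with the last pick.
Sorted by end: (3,4)  (7,9)  (5,10)  (9,11)  (9,12)  (5,13)  (11,14)  (12,16)  (16,17)  (11,19)
take (3,4); take (7,9); skip (5,10); take (9,11); take (11,14); take (16,17); skip (11,19).
Selected 5 jobs.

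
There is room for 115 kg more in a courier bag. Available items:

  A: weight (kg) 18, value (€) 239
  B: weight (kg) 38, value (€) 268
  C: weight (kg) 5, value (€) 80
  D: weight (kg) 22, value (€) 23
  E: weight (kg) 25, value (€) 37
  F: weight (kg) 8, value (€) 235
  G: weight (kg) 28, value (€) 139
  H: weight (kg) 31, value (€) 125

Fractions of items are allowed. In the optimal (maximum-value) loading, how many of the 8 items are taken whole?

Greedy by value/weight ratio, highest first.
Order: F (235/8=29.38) > C (80/5=16.00) > A (239/18=13.28) > B (268/38=7.05) > G (139/28=4.96) > H (125/31=4.03) > E (37/25=1.48) > D (23/22=1.05)
Fill: take F (8 @ 235) → take C (5 @ 80) → take A (18 @ 239) → take B (38 @ 268) → take G (28 @ 139) → take 18/31 of H → 72.58; 115/115 used.
5 item(s) taken whole; one partial (take 18/31 of H).

5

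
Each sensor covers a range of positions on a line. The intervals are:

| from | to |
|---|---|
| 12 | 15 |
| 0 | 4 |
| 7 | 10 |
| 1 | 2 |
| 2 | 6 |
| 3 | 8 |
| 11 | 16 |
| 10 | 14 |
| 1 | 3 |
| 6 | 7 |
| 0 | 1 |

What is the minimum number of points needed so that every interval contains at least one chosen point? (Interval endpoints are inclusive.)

4

Sort by right endpoint; whenever an interval is uncovered, place a point at its right end.
Sorted: [0,1] [1,2] [1,3] [0,4] [2,6] [6,7] [3,8] [7,10] [10,14] [12,15] [11,16]
{[0,1],[1,2],[1,3],[0,4]} hit by 1; {[2,6],[6,7],[3,8]} hit by 6; {[7,10],[10,14]} hit by 10; {[12,15],[11,16]} hit by 15.
Points: 1, 6, 10, 15 (4 total).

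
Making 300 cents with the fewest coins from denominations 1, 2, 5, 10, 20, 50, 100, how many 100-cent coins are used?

3

300 − 3×100→0
Count of 100: 3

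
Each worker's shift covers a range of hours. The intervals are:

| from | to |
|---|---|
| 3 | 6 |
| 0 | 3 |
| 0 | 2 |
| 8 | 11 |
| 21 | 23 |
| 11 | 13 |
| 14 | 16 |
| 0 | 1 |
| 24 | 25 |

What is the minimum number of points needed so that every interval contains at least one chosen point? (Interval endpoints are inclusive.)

Process intervals by earliest right end; each time one isn't hit yet, stab at its right endpoint.
By right end: [0,1]  [0,2]  [0,3]  [3,6]  [8,11]  [11,13]  [14,16]  [21,23]  [24,25]
[0,1] uncovered → point at 1; [3,6] uncovered → point at 6; [8,11] uncovered → point at 11; [14,16] uncovered → point at 16; [21,23] uncovered → point at 23; [24,25] uncovered → point at 25.
Points: 1, 6, 11, 16, 23, 25 (6 total).

6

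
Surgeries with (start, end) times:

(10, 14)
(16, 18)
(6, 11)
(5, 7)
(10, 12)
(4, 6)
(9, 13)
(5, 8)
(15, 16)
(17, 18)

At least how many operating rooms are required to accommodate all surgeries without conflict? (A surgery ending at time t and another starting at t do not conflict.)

Count concurrent intervals with a sweep; the peak is the room count.
starts: [4, 5, 5, 6, 9, 10, 10, 15, 16, 17]
ends:   [6, 7, 8, 11, 12, 13, 14, 16, 18, 18]
s4→1 s5→2 s5→3 e6→2 s6→3 e7→2 e8→1 s9→2 s10→3 s10→4  — peak 4.

4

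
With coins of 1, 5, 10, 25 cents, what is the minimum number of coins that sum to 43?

43 = 1×25 + 1×10 + 1×5 + 3×1
Total coins = 1 + 1 + 1 + 3 = 6

6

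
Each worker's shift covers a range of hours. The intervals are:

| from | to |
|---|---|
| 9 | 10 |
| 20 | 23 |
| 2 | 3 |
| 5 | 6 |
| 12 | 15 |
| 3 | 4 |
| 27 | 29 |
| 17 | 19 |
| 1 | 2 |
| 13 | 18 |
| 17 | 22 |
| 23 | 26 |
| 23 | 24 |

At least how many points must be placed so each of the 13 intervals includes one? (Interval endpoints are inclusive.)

8

Process intervals by earliest right end; each time one isn't hit yet, stab at its right endpoint.
By right end: [1,2]  [2,3]  [3,4]  [5,6]  [9,10]  [12,15]  [13,18]  [17,19]  [17,22]  [20,23]  [23,24]  [23,26]  [27,29]
[1,2] uncovered → point at 2; [3,4] uncovered → point at 4; [5,6] uncovered → point at 6; [9,10] uncovered → point at 10; [12,15] uncovered → point at 15; [17,19] uncovered → point at 19; [20,23] uncovered → point at 23; [27,29] uncovered → point at 29.
Points: 2, 4, 6, 10, 15, 19, 23, 29 (8 total).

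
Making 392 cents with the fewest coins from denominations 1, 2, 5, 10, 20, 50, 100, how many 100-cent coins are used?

3

Use the largest denomination that fits, subtract, and repeat.
392 = 3×100 + 1×50 + 2×20 + 1×2
Count of 100: 3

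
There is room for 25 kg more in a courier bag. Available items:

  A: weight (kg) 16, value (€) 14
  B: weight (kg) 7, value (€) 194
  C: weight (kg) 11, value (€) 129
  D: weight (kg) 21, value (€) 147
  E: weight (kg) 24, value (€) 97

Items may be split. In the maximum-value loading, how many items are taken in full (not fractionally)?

Greedy by value/weight ratio, highest first.
Ratios (sorted): B 27.71, C 11.73, D 7.00, E 4.04, A 0.88
take B (7 @ 194); take C (11 @ 129); take 7/21 of D → 49.00. Capacity used 25/25.
2 item(s) taken whole; one partial (take 7/21 of D).

2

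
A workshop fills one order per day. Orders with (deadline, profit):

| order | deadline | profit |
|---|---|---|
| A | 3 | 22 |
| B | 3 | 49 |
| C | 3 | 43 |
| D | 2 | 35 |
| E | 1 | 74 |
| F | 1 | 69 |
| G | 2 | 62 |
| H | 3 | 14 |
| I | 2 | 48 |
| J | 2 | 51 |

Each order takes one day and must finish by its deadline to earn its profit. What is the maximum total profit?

185

Take jobs in profit order; each goes to the latest open slot no later than its deadline.
By profit: E(d1,74), F(d1,69), G(d2,62), J(d2,51), B(d3,49), I(d2,48), C(d3,43), D(d2,35), A(d3,22), H(d3,14)
E→slot 1; F skipped; G→slot 2; J skipped; B→slot 3; I skipped; C skipped; D skipped; A skipped; H skipped.
Profit = 74 + 62 + 49 = 185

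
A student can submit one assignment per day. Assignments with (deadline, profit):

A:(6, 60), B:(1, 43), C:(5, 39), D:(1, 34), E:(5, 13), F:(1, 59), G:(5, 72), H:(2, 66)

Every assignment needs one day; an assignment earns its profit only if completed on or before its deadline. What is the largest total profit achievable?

309

Sort by profit descending; place each in the latest free slot ≤ its deadline.
Profit order: G=72 H=66 A=60 F=59 B=43 C=39 D=34 E=13
Assign: G→slot 5, H→slot 2, A→slot 6, F→slot 1, B skipped, C→slot 4, D skipped, E→slot 3.
Slots: [1:F] [2:H] [3:E] [4:C] [5:G] [6:A]
Profit = 59 + 66 + 13 + 39 + 72 + 60 = 309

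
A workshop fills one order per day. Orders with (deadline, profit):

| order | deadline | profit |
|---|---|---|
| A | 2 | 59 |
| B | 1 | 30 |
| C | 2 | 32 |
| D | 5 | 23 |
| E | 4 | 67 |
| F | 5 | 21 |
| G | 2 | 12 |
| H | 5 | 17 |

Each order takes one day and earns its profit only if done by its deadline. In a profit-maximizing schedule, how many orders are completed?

5

Profit order: E=67 A=59 C=32 B=30 D=23 F=21 H=17 G=12
Assign: E→slot 4, A→slot 2, C→slot 1, B skipped, D→slot 5, F→slot 3, H skipped, G skipped.
Slots: [1:C] [2:A] [3:F] [4:E] [5:D]
5 of 8 scheduled.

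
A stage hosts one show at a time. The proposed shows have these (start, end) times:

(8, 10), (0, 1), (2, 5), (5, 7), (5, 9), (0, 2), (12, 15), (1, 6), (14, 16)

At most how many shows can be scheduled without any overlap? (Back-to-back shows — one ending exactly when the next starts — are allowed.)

Greedy by earliest finish: after sorting by end time, pick each interval compatible with the last pick.
Sorted by end: (0,1)  (0,2)  (2,5)  (1,6)  (5,7)  (5,9)  (8,10)  (12,15)  (14,16)
take (0,1); take (2,5); skip (1,6); take (5,7); skip (5,9); take (8,10); take (12,15).
Selected 5 shows.

5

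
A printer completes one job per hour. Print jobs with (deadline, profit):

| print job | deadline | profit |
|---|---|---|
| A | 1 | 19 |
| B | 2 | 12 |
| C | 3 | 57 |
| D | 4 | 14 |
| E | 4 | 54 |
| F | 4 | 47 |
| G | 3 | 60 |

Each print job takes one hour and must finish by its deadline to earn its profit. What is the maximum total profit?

Profit order: G=60 C=57 E=54 F=47 A=19 D=14 B=12
Assign: G→slot 3, C→slot 2, E→slot 4, F→slot 1, A skipped, D skipped, B skipped.
Slots: [1:F] [2:C] [3:G] [4:E]
Profit = 47 + 57 + 60 + 54 = 218

218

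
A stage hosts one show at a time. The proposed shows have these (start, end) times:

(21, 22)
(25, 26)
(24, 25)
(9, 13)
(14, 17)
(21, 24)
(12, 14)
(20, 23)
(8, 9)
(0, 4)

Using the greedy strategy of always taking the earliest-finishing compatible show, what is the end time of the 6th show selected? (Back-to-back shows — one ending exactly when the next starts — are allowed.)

By end time: (0,4), (8,9), (9,13), (12,14), (14,17), (21,22), (20,23), (21,24), (24,25), (25,26).
Pick (0,4); next start ≥ 4 → (8,9); next start ≥ 9 → (9,13); next start ≥ 13 → (14,17); next start ≥ 17 → (21,22); next start ≥ 22 → (24,25); next start ≥ 25 → (25,26).
Selected: (0,4) (8,9) (9,13) (14,17) (21,22) (24,25) (25,26)

25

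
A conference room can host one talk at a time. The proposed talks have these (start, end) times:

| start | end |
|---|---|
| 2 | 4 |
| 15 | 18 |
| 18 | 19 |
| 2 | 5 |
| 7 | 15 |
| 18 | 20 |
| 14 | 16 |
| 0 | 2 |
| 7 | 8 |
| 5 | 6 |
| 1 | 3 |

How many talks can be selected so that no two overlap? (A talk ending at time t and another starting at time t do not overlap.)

6

By end time: (0,2), (1,3), (2,4), (2,5), (5,6), (7,8), (7,15), (14,16), (15,18), (18,19), (18,20).
Pick (0,2); next start ≥ 2 → (2,4); next start ≥ 4 → (5,6); next start ≥ 6 → (7,8); next start ≥ 8 → (14,16); next start ≥ 16 → (18,19).
Selected 6 talks.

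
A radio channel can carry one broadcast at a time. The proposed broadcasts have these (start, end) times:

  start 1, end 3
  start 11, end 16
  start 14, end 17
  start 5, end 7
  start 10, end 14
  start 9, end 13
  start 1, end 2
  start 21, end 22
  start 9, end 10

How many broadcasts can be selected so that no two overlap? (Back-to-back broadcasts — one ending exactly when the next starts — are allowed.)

6

Sort by end time and greedily take each interval whose start is ≥ the last chosen end.
By end time: (1,2), (1,3), (5,7), (9,10), (9,13), (10,14), (11,16), (14,17), (21,22).
Pick (1,2); next start ≥ 2 → (5,7); next start ≥ 7 → (9,10); next start ≥ 10 → (10,14); next start ≥ 14 → (14,17); next start ≥ 17 → (21,22).
Selected 6 broadcasts.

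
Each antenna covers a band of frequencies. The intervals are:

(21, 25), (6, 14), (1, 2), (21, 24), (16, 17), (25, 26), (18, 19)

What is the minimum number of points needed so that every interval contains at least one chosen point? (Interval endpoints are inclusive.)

By right end: [1,2]  [6,14]  [16,17]  [18,19]  [21,24]  [21,25]  [25,26]
[1,2] uncovered → point at 2; [6,14] uncovered → point at 14; [16,17] uncovered → point at 17; [18,19] uncovered → point at 19; [21,24] uncovered → point at 24; [25,26] uncovered → point at 26.
Points: 2, 14, 17, 19, 24, 26 (6 total).

6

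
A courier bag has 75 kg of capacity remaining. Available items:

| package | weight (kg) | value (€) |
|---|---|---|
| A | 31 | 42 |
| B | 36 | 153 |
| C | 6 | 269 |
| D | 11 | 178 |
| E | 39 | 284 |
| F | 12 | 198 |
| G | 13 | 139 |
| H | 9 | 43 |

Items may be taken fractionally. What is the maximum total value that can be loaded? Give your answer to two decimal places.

Order: C (269/6=44.83) > F (198/12=16.50) > D (178/11=16.18) > G (139/13=10.69) > E (284/39=7.28) > H (43/9=4.78) > B (153/36=4.25) > A (42/31=1.35)
Fill: take C (6 @ 269) → take F (12 @ 198) → take D (11 @ 178) → take G (13 @ 139) → take 33/39 of E → 240.31; 75/75 used.
Total value = 1024.31

1024.31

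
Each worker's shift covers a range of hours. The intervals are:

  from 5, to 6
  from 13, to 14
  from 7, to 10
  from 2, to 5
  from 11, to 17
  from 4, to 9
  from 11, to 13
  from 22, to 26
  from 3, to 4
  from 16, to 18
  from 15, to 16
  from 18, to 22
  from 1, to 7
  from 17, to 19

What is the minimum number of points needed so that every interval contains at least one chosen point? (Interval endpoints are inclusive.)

By right end: [3,4]  [2,5]  [5,6]  [1,7]  [4,9]  [7,10]  [11,13]  [13,14]  [15,16]  [11,17]  [16,18]  [17,19]  [18,22]  [22,26]
[3,4] uncovered → point at 4; [5,6] uncovered → point at 6; [7,10] uncovered → point at 10; [11,13] uncovered → point at 13; [15,16] uncovered → point at 16; [17,19] uncovered → point at 19; [22,26] uncovered → point at 26.
Points: 4, 6, 10, 13, 16, 19, 26 (7 total).

7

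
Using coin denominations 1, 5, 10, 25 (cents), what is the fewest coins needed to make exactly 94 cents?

94 − 3×25→19 − 1×10→9 − 1×5→4 − 4×1→0
Total coins = 3 + 1 + 1 + 4 = 9

9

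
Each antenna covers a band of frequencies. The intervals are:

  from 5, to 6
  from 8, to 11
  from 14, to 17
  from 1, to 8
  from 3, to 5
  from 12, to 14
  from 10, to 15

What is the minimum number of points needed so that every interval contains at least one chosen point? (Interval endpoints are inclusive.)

Sorted: [3,5] [5,6] [1,8] [8,11] [12,14] [10,15] [14,17]
{[3,5],[5,6],[1,8]} hit by 5; {[8,11]} hit by 11; {[12,14],[10,15],[14,17]} hit by 14.
Points: 5, 11, 14 (3 total).

3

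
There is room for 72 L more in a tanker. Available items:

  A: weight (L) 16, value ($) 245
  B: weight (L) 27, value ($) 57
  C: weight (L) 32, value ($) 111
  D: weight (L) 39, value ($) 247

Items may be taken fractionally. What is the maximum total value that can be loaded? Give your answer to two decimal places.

550.97

Ratios (sorted): A 15.31, D 6.33, C 3.47, B 2.11
take A (16 @ 245); take D (39 @ 247); take 17/32 of C → 58.97. Capacity used 72/72.
Total value = 550.97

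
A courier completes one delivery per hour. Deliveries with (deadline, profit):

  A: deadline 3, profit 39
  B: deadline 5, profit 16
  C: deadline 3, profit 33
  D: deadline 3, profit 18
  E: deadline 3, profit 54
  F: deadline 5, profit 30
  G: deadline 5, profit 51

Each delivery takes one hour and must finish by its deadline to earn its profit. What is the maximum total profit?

Sort by profit descending; place each in the latest free slot ≤ its deadline.
By profit: E(d3,54), G(d5,51), A(d3,39), C(d3,33), F(d5,30), D(d3,18), B(d5,16)
E→slot 3; G→slot 5; A→slot 2; C→slot 1; F→slot 4; D skipped; B skipped.
Profit = 33 + 39 + 54 + 30 + 51 = 207

207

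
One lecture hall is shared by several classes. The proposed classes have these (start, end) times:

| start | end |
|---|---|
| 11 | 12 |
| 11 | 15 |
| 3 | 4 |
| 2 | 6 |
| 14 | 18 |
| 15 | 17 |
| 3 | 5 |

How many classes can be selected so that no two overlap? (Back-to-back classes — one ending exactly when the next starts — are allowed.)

3

By end time: (3,4), (3,5), (2,6), (11,12), (11,15), (15,17), (14,18).
Pick (3,4); next start ≥ 4 → (11,12); next start ≥ 12 → (15,17).
Selected 3 classes.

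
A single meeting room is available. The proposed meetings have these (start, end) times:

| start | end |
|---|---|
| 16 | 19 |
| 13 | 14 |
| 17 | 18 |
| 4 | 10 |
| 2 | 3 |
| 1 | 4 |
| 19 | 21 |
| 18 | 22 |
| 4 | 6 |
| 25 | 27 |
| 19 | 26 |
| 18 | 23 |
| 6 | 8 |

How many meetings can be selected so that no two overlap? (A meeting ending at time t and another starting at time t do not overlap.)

7

Sorted by end: (2,3)  (1,4)  (4,6)  (6,8)  (4,10)  (13,14)  (17,18)  (16,19)  (19,21)  (18,22)  (18,23)  (19,26)  (25,27)
take (2,3); take (4,6); take (6,8); take (13,14); take (17,18); take (19,21); take (25,27).
Selected 7 meetings.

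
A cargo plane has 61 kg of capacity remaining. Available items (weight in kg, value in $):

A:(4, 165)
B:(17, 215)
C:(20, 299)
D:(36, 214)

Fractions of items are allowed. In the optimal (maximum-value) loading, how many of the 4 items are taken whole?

Greedy by value/weight ratio, highest first.
Ratios (sorted): A 41.25, C 14.95, B 12.65, D 5.94
take A (4 @ 165); take C (20 @ 299); take B (17 @ 215); take 20/36 of D → 118.89. Capacity used 61/61.
3 item(s) taken whole; one partial (take 20/36 of D).

3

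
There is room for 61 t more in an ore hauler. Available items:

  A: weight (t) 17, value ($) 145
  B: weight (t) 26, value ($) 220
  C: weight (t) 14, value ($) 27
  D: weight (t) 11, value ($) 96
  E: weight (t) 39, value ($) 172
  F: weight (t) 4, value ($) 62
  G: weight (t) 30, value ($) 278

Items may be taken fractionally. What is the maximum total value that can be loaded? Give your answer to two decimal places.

572.47

Sort by value per unit weight and fill in that order.
Ratios (sorted): F 15.50, G 9.27, D 8.73, A 8.53, B 8.46, E 4.41, C 1.93
take F (4 @ 62); take G (30 @ 278); take D (11 @ 96); take 16/17 of A → 136.47. Capacity used 61/61.
Total value = 572.47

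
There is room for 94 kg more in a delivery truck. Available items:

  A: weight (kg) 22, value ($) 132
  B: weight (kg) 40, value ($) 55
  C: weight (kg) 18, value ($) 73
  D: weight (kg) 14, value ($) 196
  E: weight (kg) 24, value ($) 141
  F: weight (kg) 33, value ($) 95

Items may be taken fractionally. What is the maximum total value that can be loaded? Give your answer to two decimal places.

Ratios (sorted): D 14.00, A 6.00, E 5.88, C 4.06, F 2.88, B 1.38
take D (14 @ 196); take A (22 @ 132); take E (24 @ 141); take C (18 @ 73); take 16/33 of F → 46.06. Capacity used 94/94.
Total value = 588.06

588.06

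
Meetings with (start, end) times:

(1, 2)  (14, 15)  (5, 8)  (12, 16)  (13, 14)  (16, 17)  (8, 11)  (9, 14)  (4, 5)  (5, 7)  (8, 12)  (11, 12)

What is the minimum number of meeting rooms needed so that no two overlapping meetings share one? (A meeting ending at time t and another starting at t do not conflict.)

3

Count concurrent intervals with a sweep; the peak is the room count.
starts: [1, 4, 5, 5, 8, 8, 9, 11, 12, 13, 14, 16]
ends:   [2, 5, 7, 8, 11, 12, 12, 14, 14, 15, 16, 17]
s1→1 e2→0 s4→1 e5→0 s5→1 s5→2 e7→1 e8→0 s8→1 s8→2 s9→3  — peak 3.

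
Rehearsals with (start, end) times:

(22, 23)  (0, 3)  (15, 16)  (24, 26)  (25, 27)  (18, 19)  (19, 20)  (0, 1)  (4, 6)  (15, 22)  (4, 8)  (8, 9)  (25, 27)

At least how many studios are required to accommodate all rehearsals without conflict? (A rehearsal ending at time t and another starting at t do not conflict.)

3

Count concurrent intervals with a sweep; the peak is the room count.
Events (time:±→running): 0:+→1 0:+→2 1:-→1 3:-→0 4:+→1 4:+→2 6:-→1 8:-→0 8:+→1 9:-→0 15:+→1 15:+→2 16:-→1 18:+→2 19:-→1 19:+→2 20:-→1 22:-→0 22:+→1 23:-→0 24:+→1 25:+→2 25:+→3 … peak 3.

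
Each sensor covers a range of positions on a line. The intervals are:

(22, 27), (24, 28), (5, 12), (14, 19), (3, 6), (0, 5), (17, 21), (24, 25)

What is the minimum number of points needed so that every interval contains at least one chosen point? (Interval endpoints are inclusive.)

3

Sorted: [0,5] [3,6] [5,12] [14,19] [17,21] [24,25] [22,27] [24,28]
{[0,5],[3,6],[5,12]} hit by 5; {[14,19],[17,21]} hit by 19; {[24,25],[22,27],[24,28]} hit by 25.
Points: 5, 19, 25 (3 total).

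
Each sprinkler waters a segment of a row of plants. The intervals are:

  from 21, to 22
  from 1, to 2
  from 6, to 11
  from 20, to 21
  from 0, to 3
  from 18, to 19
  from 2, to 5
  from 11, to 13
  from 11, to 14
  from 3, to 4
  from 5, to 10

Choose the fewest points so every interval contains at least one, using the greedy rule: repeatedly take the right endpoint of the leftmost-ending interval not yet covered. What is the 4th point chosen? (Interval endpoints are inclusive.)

13

Sort by right endpoint; whenever an interval is uncovered, place a point at its right end.
By right end: [1,2]  [0,3]  [3,4]  [2,5]  [5,10]  [6,11]  [11,13]  [11,14]  [18,19]  [20,21]  [21,22]
[1,2] uncovered → point at 2; [3,4] uncovered → point at 4; [5,10] uncovered → point at 10; [11,13] uncovered → point at 13; [18,19] uncovered → point at 19; [20,21] uncovered → point at 21.
Points: 2, 4, 10, 13, 19, 21 (6 total).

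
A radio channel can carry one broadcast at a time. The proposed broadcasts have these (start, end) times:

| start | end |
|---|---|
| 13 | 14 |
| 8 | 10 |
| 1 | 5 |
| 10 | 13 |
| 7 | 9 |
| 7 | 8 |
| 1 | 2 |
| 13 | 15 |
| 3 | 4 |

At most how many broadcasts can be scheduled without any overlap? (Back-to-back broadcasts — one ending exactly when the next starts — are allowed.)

By end time: (1,2), (3,4), (1,5), (7,8), (7,9), (8,10), (10,13), (13,14), (13,15).
Pick (1,2); next start ≥ 2 → (3,4); next start ≥ 4 → (7,8); next start ≥ 8 → (8,10); next start ≥ 10 → (10,13); next start ≥ 13 → (13,14).
Selected 6 broadcasts.

6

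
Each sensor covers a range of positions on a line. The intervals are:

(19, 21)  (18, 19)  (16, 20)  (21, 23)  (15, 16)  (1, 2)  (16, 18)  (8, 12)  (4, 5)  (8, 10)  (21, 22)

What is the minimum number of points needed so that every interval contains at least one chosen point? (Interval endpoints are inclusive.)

Sorted: [1,2] [4,5] [8,10] [8,12] [15,16] [16,18] [18,19] [16,20] [19,21] [21,22] [21,23]
{[1,2]} hit by 2; {[4,5]} hit by 5; {[8,10],[8,12]} hit by 10; {[15,16],[16,18]} hit by 16; {[18,19],[16,20],[19,21]} hit by 19; {[21,22],[21,23]} hit by 22.
Points: 2, 5, 10, 16, 19, 22 (6 total).

6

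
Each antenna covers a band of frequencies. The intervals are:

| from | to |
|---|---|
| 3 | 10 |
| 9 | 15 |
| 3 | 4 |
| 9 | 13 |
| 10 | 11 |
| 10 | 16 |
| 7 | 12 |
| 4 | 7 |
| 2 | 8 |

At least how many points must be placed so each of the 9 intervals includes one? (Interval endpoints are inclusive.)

Sort by right endpoint; whenever an interval is uncovered, place a point at its right end.
By right end: [3,4]  [4,7]  [2,8]  [3,10]  [10,11]  [7,12]  [9,13]  [9,15]  [10,16]
[3,4] uncovered → point at 4; [10,11] uncovered → point at 11.
Points: 4, 11 (2 total).

2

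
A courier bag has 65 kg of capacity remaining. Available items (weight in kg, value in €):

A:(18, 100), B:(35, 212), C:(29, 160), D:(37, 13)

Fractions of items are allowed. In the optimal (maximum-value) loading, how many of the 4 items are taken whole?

2

Ratios (sorted): B 6.06, A 5.56, C 5.52, D 0.35
take B (35 @ 212); take A (18 @ 100); take 12/29 of C → 66.21. Capacity used 65/65.
2 item(s) taken whole; one partial (take 12/29 of C).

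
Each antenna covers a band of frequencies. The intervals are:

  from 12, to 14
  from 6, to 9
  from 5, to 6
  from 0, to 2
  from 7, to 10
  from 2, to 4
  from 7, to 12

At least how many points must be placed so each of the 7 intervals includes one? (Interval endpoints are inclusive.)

Sorted: [0,2] [2,4] [5,6] [6,9] [7,10] [7,12] [12,14]
{[0,2],[2,4]} hit by 2; {[5,6],[6,9]} hit by 6; {[7,10],[7,12]} hit by 10; {[12,14]} hit by 14.
Points: 2, 6, 10, 14 (4 total).

4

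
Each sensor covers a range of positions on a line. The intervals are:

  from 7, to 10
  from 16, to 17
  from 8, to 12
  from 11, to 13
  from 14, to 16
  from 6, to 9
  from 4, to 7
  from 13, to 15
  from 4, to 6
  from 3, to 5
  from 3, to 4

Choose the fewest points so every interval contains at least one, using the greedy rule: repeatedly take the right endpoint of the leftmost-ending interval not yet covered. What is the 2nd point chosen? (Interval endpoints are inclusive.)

9

Sorted: [3,4] [3,5] [4,6] [4,7] [6,9] [7,10] [8,12] [11,13] [13,15] [14,16] [16,17]
{[3,4],[3,5],[4,6],[4,7]} hit by 4; {[6,9],[7,10],[8,12]} hit by 9; {[11,13],[13,15]} hit by 13; {[14,16],[16,17]} hit by 16.
Points: 4, 9, 13, 16 (4 total).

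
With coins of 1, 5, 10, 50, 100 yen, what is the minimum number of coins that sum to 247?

Use the largest denomination that fits, subtract, and repeat.
247 − 2×100→47 − 4×10→7 − 1×5→2 − 2×1→0
Total coins = 2 + 4 + 1 + 2 = 9

9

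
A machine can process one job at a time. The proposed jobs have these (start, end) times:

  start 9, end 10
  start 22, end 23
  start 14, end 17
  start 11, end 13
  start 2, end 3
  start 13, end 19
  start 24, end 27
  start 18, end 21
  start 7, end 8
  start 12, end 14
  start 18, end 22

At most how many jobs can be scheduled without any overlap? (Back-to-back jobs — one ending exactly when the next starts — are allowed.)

Greedy by earliest finish: after sorting by end time, pick each interval compatible with the last pick.
Sorted by end: (2,3)  (7,8)  (9,10)  (11,13)  (12,14)  (14,17)  (13,19)  (18,21)  (18,22)  (22,23)  (24,27)
take (2,3); take (7,8); take (9,10); take (11,13); take (14,17); take (18,21); skip (18,22); take (22,23); take (24,27).
Selected 8 jobs.

8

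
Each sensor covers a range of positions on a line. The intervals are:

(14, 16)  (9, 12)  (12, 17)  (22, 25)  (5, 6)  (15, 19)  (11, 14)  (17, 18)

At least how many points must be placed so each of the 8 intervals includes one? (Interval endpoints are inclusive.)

Process intervals by earliest right end; each time one isn't hit yet, stab at its right endpoint.
Sorted: [5,6] [9,12] [11,14] [14,16] [12,17] [17,18] [15,19] [22,25]
{[5,6]} hit by 6; {[9,12],[11,14]} hit by 12; {[14,16],[12,17]} hit by 16; {[17,18],[15,19]} hit by 18; {[22,25]} hit by 25.
Points: 6, 12, 16, 18, 25 (5 total).

5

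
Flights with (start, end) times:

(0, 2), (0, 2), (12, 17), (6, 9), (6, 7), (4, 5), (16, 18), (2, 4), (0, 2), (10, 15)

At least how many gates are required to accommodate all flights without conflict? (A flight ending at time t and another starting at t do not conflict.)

3

Count concurrent intervals with a sweep; the peak is the room count.
Events (time:±→running): 0:+→1 0:+→2 0:+→3 … peak 3.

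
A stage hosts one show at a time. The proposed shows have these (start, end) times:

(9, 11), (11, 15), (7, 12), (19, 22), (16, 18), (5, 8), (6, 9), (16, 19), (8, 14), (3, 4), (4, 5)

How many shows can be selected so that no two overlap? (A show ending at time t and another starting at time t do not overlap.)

Greedy by earliest finish: after sorting by end time, pick each interval compatible with the last pick.
Sorted by end: (3,4)  (4,5)  (5,8)  (6,9)  (9,11)  (7,12)  (8,14)  (11,15)  (16,18)  (16,19)  (19,22)
take (3,4); take (4,5); take (5,8); take (9,11); skip (8,14); take (11,15); take (16,18); take (19,22).
Selected 7 shows.

7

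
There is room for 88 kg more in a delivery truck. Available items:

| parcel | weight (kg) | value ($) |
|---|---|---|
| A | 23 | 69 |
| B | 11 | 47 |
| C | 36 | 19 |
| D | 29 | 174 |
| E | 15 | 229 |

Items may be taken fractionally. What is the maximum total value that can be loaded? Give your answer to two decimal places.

Greedy by value/weight ratio, highest first.
Order: E (229/15=15.27) > D (174/29=6.00) > B (47/11=4.27) > A (69/23=3.00) > C (19/36=0.53)
Fill: take E (15 @ 229) → take D (29 @ 174) → take B (11 @ 47) → take A (23 @ 69) → take 10/36 of C → 5.28; 88/88 used.
Total value = 524.28

524.28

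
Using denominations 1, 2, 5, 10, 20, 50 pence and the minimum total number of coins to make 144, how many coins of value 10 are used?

0

Use the largest denomination that fits, subtract, and repeat.
144 = 2×50 + 2×20 + 2×2
Count of 10: 0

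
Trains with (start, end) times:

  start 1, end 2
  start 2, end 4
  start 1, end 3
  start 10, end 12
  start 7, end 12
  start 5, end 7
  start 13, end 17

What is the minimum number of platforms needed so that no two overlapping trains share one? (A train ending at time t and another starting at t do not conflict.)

2

Count concurrent intervals with a sweep; the peak is the room count.
Events (time:±→running): 1:+→1 1:+→2 … peak 2.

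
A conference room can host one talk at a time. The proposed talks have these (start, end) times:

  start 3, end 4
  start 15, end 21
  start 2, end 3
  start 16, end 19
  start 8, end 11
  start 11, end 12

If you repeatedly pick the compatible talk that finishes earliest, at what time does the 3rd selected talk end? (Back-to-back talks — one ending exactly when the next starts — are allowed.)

11

By end time: (2,3), (3,4), (8,11), (11,12), (16,19), (15,21).
Pick (2,3); next start ≥ 3 → (3,4); next start ≥ 4 → (8,11); next start ≥ 11 → (11,12); next start ≥ 12 → (16,19).
Selected: (2,3) (3,4) (8,11) (11,12) (16,19)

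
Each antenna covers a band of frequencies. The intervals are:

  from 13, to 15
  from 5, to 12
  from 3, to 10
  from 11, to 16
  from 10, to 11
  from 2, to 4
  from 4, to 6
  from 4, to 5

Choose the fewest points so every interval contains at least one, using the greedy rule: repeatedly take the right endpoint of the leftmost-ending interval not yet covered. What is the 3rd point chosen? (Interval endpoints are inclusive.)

15

Process intervals by earliest right end; each time one isn't hit yet, stab at its right endpoint.
Sorted: [2,4] [4,5] [4,6] [3,10] [10,11] [5,12] [13,15] [11,16]
{[2,4],[4,5],[4,6],[3,10]} hit by 4; {[10,11],[5,12]} hit by 11; {[13,15],[11,16]} hit by 15.
Points: 4, 11, 15 (3 total).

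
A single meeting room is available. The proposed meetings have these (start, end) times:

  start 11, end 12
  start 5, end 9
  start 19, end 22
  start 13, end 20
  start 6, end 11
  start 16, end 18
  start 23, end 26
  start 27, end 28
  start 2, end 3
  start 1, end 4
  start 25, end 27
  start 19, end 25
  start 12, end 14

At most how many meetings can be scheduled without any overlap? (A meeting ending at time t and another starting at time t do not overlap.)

By end time: (2,3), (1,4), (5,9), (6,11), (11,12), (12,14), (16,18), (13,20), (19,22), (19,25), (23,26), (25,27), (27,28).
Pick (2,3); next start ≥ 3 → (5,9); next start ≥ 9 → (11,12); next start ≥ 12 → (12,14); next start ≥ 14 → (16,18); next start ≥ 18 → (19,22); next start ≥ 22 → (23,26); next start ≥ 26 → (27,28).
Selected 8 meetings.

8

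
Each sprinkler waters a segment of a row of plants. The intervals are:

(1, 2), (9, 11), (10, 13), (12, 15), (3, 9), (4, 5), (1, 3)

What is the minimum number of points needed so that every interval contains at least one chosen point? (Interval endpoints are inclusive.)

4

Sort by right endpoint; whenever an interval is uncovered, place a point at its right end.
By right end: [1,2]  [1,3]  [4,5]  [3,9]  [9,11]  [10,13]  [12,15]
[1,2] uncovered → point at 2; [4,5] uncovered → point at 5; [9,11] uncovered → point at 11; [12,15] uncovered → point at 15.
Points: 2, 5, 11, 15 (4 total).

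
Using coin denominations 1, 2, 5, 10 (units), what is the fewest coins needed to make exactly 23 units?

Use the largest denomination that fits, subtract, and repeat.
23 = 2×10 + 1×2 + 1×1
Total coins = 2 + 1 + 1 = 4

4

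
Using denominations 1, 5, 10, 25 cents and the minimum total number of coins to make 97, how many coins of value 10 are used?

2

Greedy: take as many of the largest coin as possible, then repeat with the remainder.
97 = 3×25 + 2×10 + 2×1
Count of 10: 2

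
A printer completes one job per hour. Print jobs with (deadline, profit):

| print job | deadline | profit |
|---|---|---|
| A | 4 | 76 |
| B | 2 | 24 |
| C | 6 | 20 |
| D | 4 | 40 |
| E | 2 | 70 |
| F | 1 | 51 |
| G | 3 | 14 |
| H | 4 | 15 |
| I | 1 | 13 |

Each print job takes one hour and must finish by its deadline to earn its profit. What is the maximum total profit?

257

By profit: A(d4,76), E(d2,70), F(d1,51), D(d4,40), B(d2,24), C(d6,20), H(d4,15), G(d3,14), I(d1,13)
A→slot 4; E→slot 2; F→slot 1; D→slot 3; B skipped; C→slot 6; H skipped; G skipped; I skipped.
Profit = 51 + 70 + 40 + 76 + 20 = 257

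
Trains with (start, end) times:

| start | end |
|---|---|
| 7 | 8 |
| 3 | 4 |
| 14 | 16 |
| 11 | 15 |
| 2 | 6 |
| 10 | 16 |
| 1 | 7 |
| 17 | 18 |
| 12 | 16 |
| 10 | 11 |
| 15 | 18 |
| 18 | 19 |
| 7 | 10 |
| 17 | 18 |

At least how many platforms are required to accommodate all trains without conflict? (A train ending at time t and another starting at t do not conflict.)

4

Count concurrent intervals with a sweep; the peak is the room count.
starts: [1, 2, 3, 7, 7, 10, 10, 11, 12, 14, 15, 17, 17, 18]
ends:   [4, 6, 7, 8, 10, 11, 15, 16, 16, 16, 18, 18, 18, 19]
s1→1 s2→2 s3→3 e4→2 e6→1 e7→0 s7→1 s7→2 e8→1 e10→0 s10→1 s10→2 e11→1 s11→2 s12→3 s14→4  — peak 4.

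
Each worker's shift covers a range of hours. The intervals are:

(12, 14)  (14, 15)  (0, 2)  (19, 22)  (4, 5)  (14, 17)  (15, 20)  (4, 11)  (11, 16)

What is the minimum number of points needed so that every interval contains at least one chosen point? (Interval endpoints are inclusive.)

By right end: [0,2]  [4,5]  [4,11]  [12,14]  [14,15]  [11,16]  [14,17]  [15,20]  [19,22]
[0,2] uncovered → point at 2; [4,5] uncovered → point at 5; [12,14] uncovered → point at 14; [15,20] uncovered → point at 20.
Points: 2, 5, 14, 20 (4 total).

4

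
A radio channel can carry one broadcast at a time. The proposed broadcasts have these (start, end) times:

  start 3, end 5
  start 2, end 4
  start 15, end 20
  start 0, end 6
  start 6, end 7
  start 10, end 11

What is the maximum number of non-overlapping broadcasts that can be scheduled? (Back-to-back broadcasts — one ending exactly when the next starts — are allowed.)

Sort by end time and greedily take each interval whose start is ≥ the last chosen end.
Sorted by end: (2,4)  (3,5)  (0,6)  (6,7)  (10,11)  (15,20)
take (2,4); skip (0,6); take (6,7); take (10,11); take (15,20).
Selected 4 broadcasts.

4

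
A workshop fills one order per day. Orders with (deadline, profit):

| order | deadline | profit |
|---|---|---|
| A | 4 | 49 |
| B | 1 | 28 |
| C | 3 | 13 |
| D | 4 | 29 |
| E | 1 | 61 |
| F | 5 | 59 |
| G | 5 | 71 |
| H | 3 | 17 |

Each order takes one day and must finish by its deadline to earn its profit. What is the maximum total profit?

269

Take jobs in profit order; each goes to the latest open slot no later than its deadline.
Profit order: G=71 E=61 F=59 A=49 D=29 B=28 H=17 C=13
Assign: G→slot 5, E→slot 1, F→slot 4, A→slot 3, D→slot 2, B skipped, H skipped, C skipped.
Slots: [1:E] [2:D] [3:A] [4:F] [5:G]
Profit = 61 + 29 + 49 + 59 + 71 = 269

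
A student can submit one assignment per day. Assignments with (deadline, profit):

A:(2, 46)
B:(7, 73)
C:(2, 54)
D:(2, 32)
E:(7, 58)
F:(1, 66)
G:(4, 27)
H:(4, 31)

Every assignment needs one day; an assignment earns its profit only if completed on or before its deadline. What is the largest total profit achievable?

309

Take jobs in profit order; each goes to the latest open slot no later than its deadline.
By profit: B(d7,73), F(d1,66), E(d7,58), C(d2,54), A(d2,46), D(d2,32), H(d4,31), G(d4,27)
B→slot 7; F→slot 1; E→slot 6; C→slot 2; A skipped; D skipped; H→slot 4; G→slot 3.
Profit = 66 + 54 + 27 + 31 + 58 + 73 = 309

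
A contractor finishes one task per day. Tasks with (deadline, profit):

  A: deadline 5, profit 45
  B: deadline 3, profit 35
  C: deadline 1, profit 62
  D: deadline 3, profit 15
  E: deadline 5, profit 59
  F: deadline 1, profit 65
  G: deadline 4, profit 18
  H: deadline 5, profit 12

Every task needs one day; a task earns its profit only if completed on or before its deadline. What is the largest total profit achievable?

222

Take jobs in profit order; each goes to the latest open slot no later than its deadline.
Profit order: F=65 C=62 E=59 A=45 B=35 G=18 D=15 H=12
Assign: F→slot 1, C skipped, E→slot 5, A→slot 4, B→slot 3, G→slot 2, D skipped, H skipped.
Slots: [1:F] [2:G] [3:B] [4:A] [5:E]
Profit = 65 + 18 + 35 + 45 + 59 = 222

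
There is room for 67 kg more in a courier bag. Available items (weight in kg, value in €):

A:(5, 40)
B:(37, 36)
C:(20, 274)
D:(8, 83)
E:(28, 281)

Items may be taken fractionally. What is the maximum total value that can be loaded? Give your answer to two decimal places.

Sort by value per unit weight and fill in that order.
Ratios (sorted): C 13.70, D 10.38, E 10.04, A 8.00, B 0.97
take C (20 @ 274); take D (8 @ 83); take E (28 @ 281); take A (5 @ 40); take 6/37 of B → 5.84. Capacity used 67/67.
Total value = 683.84

683.84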